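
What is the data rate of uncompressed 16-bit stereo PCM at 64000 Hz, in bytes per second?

Bit rate = 64,000 × 16 × 2 = 2,048,000 bits/s.
2,048,000 / 8 = 256,000 bytes/s.

256,000 bytes/s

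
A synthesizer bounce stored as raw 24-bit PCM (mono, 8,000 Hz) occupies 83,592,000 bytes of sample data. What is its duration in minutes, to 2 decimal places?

Byte rate = 8,000 × 3 × 1 = 24,000 bytes/s.
Duration = 83,592,000 / 24,000 = 3,483 s.
3,483 s / 60 = 58.05 minutes.

58.05 minutes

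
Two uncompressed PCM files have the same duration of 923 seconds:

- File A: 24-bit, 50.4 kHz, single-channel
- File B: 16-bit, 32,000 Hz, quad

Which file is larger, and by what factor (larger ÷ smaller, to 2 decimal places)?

File B, by a factor of 1.69

File A: 50,400 × 3 × 1 = 151,200 bytes/s.
File B: 32,000 × 2 × 4 = 256,000 bytes/s.
File B is larger; ratio = 236,288,000 / 139,557,600 = 1.69.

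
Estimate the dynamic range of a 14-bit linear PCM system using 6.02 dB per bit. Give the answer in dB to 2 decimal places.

84.28 dB

14 × 6.02 = 84.28 dB.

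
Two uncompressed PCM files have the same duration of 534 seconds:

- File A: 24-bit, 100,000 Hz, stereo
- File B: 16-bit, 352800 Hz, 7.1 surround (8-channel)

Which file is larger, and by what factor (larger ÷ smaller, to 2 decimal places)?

File A: 100,000 × 3 × 2 = 600,000 bytes/s.
File B: 352,800 × 2 × 8 = 5,644,800 bytes/s.
File B is larger; ratio = 3,014,323,200 / 320,400,000 = 9.41.

File B, by a factor of 9.41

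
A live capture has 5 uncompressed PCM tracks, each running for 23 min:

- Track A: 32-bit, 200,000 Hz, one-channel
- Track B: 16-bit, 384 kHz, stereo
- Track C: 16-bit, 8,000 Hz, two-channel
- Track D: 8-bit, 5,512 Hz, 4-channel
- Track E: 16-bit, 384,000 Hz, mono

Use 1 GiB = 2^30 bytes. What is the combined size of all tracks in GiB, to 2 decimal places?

4.06 GiB

23 min = 1,380 s.
Track A: 200,000 × 1,380 × 4 × 1 = 1,104,000,000 bytes.
Track B: 384,000 × 1,380 × 2 × 2 = 2,119,680,000 bytes.
Track C: 8,000 × 1,380 × 2 × 2 = 44,160,000 bytes.
Track D: 5,512 × 1,380 × 1 × 4 = 30,426,240 bytes.
Track E: 384,000 × 1,380 × 2 × 1 = 1,059,840,000 bytes.
Total = 4,358,106,240 bytes = 4.06 GiB.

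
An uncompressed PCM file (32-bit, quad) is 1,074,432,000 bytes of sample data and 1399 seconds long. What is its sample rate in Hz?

48,000 Hz

Bytes = sample_rate × seconds × bytes_per_sample × channels.
sample_rate = 1,074,432,000 / (1,399 × 4 × 4) = 1,074,432,000 / 22,384 = 48,000 Hz.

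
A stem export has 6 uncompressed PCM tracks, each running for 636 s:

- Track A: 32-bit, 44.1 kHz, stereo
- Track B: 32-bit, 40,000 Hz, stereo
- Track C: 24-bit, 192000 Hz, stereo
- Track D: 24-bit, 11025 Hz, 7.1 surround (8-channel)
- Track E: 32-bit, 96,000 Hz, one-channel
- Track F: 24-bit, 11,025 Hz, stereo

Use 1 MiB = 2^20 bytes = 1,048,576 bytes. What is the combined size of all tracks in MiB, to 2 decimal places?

1540.33 MiB

Track A: 44,100 × 636 × 4 × 2 = 224,380,800 bytes.
Track B: 40,000 × 636 × 4 × 2 = 203,520,000 bytes.
Track C: 192,000 × 636 × 3 × 2 = 732,672,000 bytes.
Track D: 11,025 × 636 × 3 × 8 = 168,285,600 bytes.
Track E: 96,000 × 636 × 4 × 1 = 244,224,000 bytes.
Track F: 11,025 × 636 × 3 × 2 = 42,071,400 bytes.
Total = 1,615,153,800 bytes = 1540.33 MiB.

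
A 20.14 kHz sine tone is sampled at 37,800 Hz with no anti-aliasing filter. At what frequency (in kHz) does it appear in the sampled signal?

Nyquist = 37,800/2 = 18,900 Hz; 20,140 Hz exceeds it.
Alias = |20,140 − 1×37,800| = |20,140 − 37,800| = 17,660 Hz = 17.66 kHz.

17.66 kHz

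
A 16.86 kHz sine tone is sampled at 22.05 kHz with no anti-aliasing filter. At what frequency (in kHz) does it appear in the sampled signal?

Nyquist = 22,050/2 = 11,025 Hz; 16,860 Hz exceeds it.
Alias = |16,860 − 1×22,050| = |16,860 − 22,050| = 5,190 Hz = 5.19 kHz.

5.19 kHz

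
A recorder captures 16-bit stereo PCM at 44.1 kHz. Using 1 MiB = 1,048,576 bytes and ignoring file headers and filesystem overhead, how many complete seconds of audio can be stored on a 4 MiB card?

Uncompressed byte rate = 44,100 × 2 × 2 = 176,400 bytes/s.
Capacity = 4 × 1,048,576 = 4,194,304 bytes.
4,194,304 / 176,400 ≈ 23.78 s → 23 seconds.

23 seconds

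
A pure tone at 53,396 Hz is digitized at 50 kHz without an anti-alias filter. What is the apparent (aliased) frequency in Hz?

Nyquist = 50,000/2 = 25,000 Hz; 53,396 Hz exceeds it.
Alias = |53,396 − 1×50,000| = |53,396 − 50,000| = 3,396 Hz.

3,396 Hz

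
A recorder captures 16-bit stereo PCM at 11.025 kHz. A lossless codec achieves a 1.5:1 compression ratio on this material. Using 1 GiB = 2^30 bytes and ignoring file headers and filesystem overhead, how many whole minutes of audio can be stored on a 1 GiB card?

Uncompressed byte rate = 11,025 × 2 × 2 = 44,100 bytes/s.
After 1.5:1 compression, effective rate ≈ 29400 bytes/s.
Capacity = 1 × 1,073,741,824 = 1,073,741,824 bytes.
1,073,741,824 / effective rate ≈ 36521.83 s → 608 minutes.

608 minutes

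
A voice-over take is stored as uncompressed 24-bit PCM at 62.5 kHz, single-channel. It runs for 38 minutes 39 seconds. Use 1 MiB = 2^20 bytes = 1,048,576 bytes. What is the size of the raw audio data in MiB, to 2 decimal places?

414.67 MiB

Duration = 38 minutes 39 seconds = 2,319 s.
Bytes = 62,500 samples/s × 2,319 s × 3 bytes/sample × 1 ch = 434,812,500 bytes.
434,812,500 / 1,048,576 = 414.67 MiB.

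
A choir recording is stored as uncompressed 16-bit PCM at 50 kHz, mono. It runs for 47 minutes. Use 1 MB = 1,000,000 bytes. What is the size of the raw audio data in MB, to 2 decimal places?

Duration = 47 minutes = 2,820 s.
Bytes = 50,000 samples/s × 2,820 s × 2 bytes/sample × 1 ch = 282,000,000 bytes.
282,000,000 / 1,000,000 = 282.00 MB.

282.00 MB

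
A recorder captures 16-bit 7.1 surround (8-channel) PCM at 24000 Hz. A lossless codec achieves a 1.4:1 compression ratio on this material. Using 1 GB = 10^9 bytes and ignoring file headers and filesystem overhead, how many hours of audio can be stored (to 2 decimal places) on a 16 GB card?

Uncompressed byte rate = 24,000 × 2 × 8 = 384,000 bytes/s.
After 1.4:1 compression, effective rate ≈ 274285.71 bytes/s.
Capacity = 16 × 1,000,000,000 = 16,000,000,000 bytes.
16,000,000,000 / effective rate ≈ 58333.33 s → 16.20 hours.

16.20 hours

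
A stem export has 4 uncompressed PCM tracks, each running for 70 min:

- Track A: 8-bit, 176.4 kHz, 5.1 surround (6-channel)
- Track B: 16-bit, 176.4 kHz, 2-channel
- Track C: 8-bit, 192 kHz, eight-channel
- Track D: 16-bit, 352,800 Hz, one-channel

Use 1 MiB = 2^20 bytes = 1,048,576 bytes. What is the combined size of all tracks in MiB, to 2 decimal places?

16044.16 MiB

70 min = 4,200 s.
Track A: 176,400 × 4,200 × 1 × 6 = 4,445,280,000 bytes.
Track B: 176,400 × 4,200 × 2 × 2 = 2,963,520,000 bytes.
Track C: 192,000 × 4,200 × 1 × 8 = 6,451,200,000 bytes.
Track D: 352,800 × 4,200 × 2 × 1 = 2,963,520,000 bytes.
Total = 16,823,520,000 bytes = 16044.16 MiB.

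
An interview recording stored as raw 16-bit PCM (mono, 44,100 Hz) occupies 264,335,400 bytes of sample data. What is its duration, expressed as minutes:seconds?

Byte rate = 44,100 × 2 × 1 = 88,200 bytes/s.
Duration = 264,335,400 / 88,200 = 2,997 s.
2,997 s = 49:57.

49:57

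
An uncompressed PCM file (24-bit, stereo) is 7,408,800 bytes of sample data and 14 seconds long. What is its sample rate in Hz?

Bytes = sample_rate × seconds × bytes_per_sample × channels.
sample_rate = 7,408,800 / (14 × 3 × 2) = 7,408,800 / 84 = 88,200 Hz.

88,200 Hz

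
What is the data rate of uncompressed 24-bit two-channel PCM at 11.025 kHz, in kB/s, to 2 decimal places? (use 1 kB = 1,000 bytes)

66.15 kB/s

Bit rate = 11,025 × 24 × 2 = 529,200 bits/s.
529,200 / 8 = 66,150 B/s = 66.15 kB/s.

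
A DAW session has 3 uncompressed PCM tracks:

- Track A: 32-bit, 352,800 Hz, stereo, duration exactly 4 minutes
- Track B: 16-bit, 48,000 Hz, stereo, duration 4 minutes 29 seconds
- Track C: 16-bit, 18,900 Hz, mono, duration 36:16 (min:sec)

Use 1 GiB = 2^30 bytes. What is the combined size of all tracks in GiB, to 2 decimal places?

Track A: exactly 4 minutes = 240 s; 352,800 × 240 × 4 × 2 = 677,376,000 bytes.
Track B: 4 minutes 29 seconds = 269 s; 48,000 × 269 × 2 × 2 = 51,648,000 bytes.
Track C: 36:16 (min:sec) = 2,176 s; 18,900 × 2,176 × 2 × 1 = 82,252,800 bytes.
Total = 811,276,800 bytes = 0.76 GiB.

0.76 GiB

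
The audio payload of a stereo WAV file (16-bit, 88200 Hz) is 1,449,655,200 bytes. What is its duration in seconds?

4,109 seconds

Byte rate = 88,200 × 2 × 2 = 352,800 bytes/s.
Duration = 1,449,655,200 / 352,800 = 4,109 s.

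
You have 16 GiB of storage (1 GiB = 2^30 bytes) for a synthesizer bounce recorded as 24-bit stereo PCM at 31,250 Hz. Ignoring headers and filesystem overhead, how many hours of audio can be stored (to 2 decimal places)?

Uncompressed byte rate = 31,250 × 3 × 2 = 187,500 bytes/s.
Capacity = 16 × 1,073,741,824 = 17,179,869,184 bytes.
17,179,869,184 / 187,500 ≈ 91625.97 s → 25.45 hours.

25.45 hours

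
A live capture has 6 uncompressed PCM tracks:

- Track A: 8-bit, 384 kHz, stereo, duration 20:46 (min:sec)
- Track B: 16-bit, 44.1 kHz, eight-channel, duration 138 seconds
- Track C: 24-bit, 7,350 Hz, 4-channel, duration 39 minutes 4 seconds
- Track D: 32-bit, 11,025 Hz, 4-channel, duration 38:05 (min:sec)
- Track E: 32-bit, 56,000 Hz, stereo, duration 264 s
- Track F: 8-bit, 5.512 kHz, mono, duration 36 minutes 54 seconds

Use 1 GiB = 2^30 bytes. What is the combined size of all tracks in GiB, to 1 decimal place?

Track A: 20:46 (min:sec) = 1,246 s; 384,000 × 1,246 × 1 × 2 = 956,928,000 bytes.
Track B: 44,100 × 138 × 2 × 8 = 97,372,800 bytes.
Track C: 39 minutes 4 seconds = 2,344 s; 7,350 × 2,344 × 3 × 4 = 206,740,800 bytes.
Track D: 38:05 (min:sec) = 2,285 s; 11,025 × 2,285 × 4 × 4 = 403,074,000 bytes.
Track E: 56,000 × 264 × 4 × 2 = 118,272,000 bytes.
Track F: 36 minutes 54 seconds = 2,214 s; 5,512 × 2,214 × 1 × 1 = 12,203,568 bytes.
Total = 1,794,591,168 bytes = 1.7 GiB.

1.7 GiB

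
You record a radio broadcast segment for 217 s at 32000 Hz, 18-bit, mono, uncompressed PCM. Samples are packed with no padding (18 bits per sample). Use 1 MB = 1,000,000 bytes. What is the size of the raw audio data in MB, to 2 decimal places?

Bits = 32,000 × 217 × 18 × 1 = 124,992,000 bits = 15,624,000 bytes.
15,624,000 / 1,000,000 = 15.62 MB.

15.62 MB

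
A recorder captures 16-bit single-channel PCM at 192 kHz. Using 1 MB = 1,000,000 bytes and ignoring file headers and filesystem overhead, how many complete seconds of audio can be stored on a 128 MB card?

Uncompressed byte rate = 192,000 × 2 × 1 = 384,000 bytes/s.
Capacity = 128 × 1,000,000 = 128,000,000 bytes.
128,000,000 / 384,000 ≈ 333.33 s → 333 seconds.

333 seconds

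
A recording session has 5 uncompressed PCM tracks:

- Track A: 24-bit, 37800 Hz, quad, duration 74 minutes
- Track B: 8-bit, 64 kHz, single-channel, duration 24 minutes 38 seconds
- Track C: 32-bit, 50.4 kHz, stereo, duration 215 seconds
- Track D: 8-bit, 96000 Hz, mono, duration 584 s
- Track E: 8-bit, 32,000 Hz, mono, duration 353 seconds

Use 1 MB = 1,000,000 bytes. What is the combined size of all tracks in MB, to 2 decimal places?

2262.62 MB

Track A: 74 minutes = 4,440 s; 37,800 × 4,440 × 3 × 4 = 2,013,984,000 bytes.
Track B: 24 minutes 38 seconds = 1,478 s; 64,000 × 1,478 × 1 × 1 = 94,592,000 bytes.
Track C: 50,400 × 215 × 4 × 2 = 86,688,000 bytes.
Track D: 96,000 × 584 × 1 × 1 = 56,064,000 bytes.
Track E: 32,000 × 353 × 1 × 1 = 11,296,000 bytes.
Total = 2,262,624,000 bytes = 2262.62 MB.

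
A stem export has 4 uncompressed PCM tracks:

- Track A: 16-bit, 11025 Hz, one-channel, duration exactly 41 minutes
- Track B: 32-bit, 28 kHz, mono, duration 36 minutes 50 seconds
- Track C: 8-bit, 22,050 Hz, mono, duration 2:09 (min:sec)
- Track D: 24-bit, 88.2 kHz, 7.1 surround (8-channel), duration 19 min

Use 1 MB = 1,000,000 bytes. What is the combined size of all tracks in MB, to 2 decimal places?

Track A: exactly 41 minutes = 2,460 s; 11,025 × 2,460 × 2 × 1 = 54,243,000 bytes.
Track B: 36 minutes 50 seconds = 2,210 s; 28,000 × 2,210 × 4 × 1 = 247,520,000 bytes.
Track C: 2:09 (min:sec) = 129 s; 22,050 × 129 × 1 × 1 = 2,844,450 bytes.
Track D: 19 min = 1,140 s; 88,200 × 1,140 × 3 × 8 = 2,413,152,000 bytes.
Total = 2,717,759,450 bytes = 2717.76 MB.

2717.76 MB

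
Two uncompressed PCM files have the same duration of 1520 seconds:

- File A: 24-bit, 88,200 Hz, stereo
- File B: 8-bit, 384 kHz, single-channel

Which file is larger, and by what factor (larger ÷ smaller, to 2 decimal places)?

File A: 88,200 × 3 × 2 = 529,200 bytes/s.
File B: 384,000 × 1 × 1 = 384,000 bytes/s.
File A is larger; ratio = 804,384,000 / 583,680,000 = 1.38.

File A, by a factor of 1.38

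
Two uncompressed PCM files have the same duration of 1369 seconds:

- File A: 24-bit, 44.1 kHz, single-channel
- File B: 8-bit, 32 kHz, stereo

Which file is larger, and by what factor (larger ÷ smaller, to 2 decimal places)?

File A, by a factor of 2.07

File A: 44,100 × 3 × 1 = 132,300 bytes/s.
File B: 32,000 × 1 × 2 = 64,000 bytes/s.
File A is larger; ratio = 181,118,700 / 87,616,000 = 2.07.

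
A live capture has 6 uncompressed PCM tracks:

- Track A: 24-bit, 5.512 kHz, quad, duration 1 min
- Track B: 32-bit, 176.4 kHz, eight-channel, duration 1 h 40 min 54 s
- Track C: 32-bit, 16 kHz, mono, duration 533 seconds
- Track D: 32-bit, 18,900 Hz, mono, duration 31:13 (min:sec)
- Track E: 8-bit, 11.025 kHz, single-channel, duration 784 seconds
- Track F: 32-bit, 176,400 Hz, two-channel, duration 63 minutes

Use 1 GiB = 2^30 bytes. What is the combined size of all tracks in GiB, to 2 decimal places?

Track A: 1 min = 60 s; 5,512 × 60 × 3 × 4 = 3,968,640 bytes.
Track B: 1 h 40 min 54 s = 6,054 s; 176,400 × 6,054 × 4 × 8 = 34,173,619,200 bytes.
Track C: 16,000 × 533 × 4 × 1 = 34,112,000 bytes.
Track D: 31:13 (min:sec) = 1,873 s; 18,900 × 1,873 × 4 × 1 = 141,598,800 bytes.
Track E: 11,025 × 784 × 1 × 1 = 8,643,600 bytes.
Track F: 63 minutes = 3,780 s; 176,400 × 3,780 × 4 × 2 = 5,334,336,000 bytes.
Total = 39,696,278,240 bytes = 36.97 GiB.

36.97 GiB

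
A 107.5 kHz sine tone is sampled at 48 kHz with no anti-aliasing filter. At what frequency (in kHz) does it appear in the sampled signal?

Nyquist = 48,000/2 = 24,000 Hz; 107,500 Hz exceeds it.
Alias = |107,500 − 2×48,000| = |107,500 − 96,000| = 11,500 Hz = 11.5 kHz.

11.5 kHz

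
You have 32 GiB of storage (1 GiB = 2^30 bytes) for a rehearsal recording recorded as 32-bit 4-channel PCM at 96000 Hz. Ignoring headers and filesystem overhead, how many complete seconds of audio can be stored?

Uncompressed byte rate = 96,000 × 4 × 4 = 1,536,000 bytes/s.
Capacity = 32 × 1,073,741,824 = 34,359,738,368 bytes.
34,359,738,368 / 1,536,000 ≈ 22369.62 s → 22,369 seconds.

22,369 seconds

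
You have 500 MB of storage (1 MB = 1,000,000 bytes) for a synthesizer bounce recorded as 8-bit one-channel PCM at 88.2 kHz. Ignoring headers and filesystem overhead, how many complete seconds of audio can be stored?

Uncompressed byte rate = 88,200 × 1 × 1 = 88,200 bytes/s.
Capacity = 500 × 1,000,000 = 500,000,000 bytes.
500,000,000 / 88,200 ≈ 5668.93 s → 5,668 seconds.

5,668 seconds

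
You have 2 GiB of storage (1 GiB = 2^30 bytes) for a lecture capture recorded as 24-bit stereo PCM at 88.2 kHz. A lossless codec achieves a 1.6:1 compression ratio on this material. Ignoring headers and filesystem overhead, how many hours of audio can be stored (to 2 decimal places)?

1.80 hours

Uncompressed byte rate = 88,200 × 3 × 2 = 529,200 bytes/s.
After 1.6:1 compression, effective rate ≈ 330750 bytes/s.
Capacity = 2 × 1,073,741,824 = 2,147,483,648 bytes.
2,147,483,648 / effective rate ≈ 6492.77 s → 1.80 hours.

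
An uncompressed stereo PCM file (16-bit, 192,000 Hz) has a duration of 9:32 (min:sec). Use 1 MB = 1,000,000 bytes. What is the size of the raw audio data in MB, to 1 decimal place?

Duration = 9:32 (min:sec) = 572 s.
Bytes = 192,000 samples/s × 572 s × 2 bytes/sample × 2 ch = 439,296,000 bytes.
439,296,000 / 1,000,000 = 439.3 MB.

439.3 MB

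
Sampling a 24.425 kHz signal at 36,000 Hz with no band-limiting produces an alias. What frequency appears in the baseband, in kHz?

Nyquist = 36,000/2 = 18,000 Hz; 24,425 Hz exceeds it.
Alias = |24,425 − 1×36,000| = |24,425 − 36,000| = 11,575 Hz = 11.575 kHz.

11.575 kHz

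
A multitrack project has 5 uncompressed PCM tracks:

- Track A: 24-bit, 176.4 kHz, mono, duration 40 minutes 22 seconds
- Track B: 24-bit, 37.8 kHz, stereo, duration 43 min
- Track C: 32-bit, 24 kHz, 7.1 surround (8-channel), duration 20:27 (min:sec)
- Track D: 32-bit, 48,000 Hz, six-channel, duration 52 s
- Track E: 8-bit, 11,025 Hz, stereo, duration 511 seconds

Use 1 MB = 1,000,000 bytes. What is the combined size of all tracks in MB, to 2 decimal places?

2880.37 MB

Track A: 40 minutes 22 seconds = 2,422 s; 176,400 × 2,422 × 3 × 1 = 1,281,722,400 bytes.
Track B: 43 min = 2,580 s; 37,800 × 2,580 × 3 × 2 = 585,144,000 bytes.
Track C: 20:27 (min:sec) = 1,227 s; 24,000 × 1,227 × 4 × 8 = 942,336,000 bytes.
Track D: 48,000 × 52 × 4 × 6 = 59,904,000 bytes.
Track E: 11,025 × 511 × 1 × 2 = 11,267,550 bytes.
Total = 2,880,373,950 bytes = 2880.37 MB.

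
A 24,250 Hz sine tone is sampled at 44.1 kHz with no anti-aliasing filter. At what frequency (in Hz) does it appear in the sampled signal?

19,850 Hz

Nyquist = 44,100/2 = 22,050 Hz; 24,250 Hz exceeds it.
Alias = |24,250 − 1×44,100| = |24,250 − 44,100| = 19,850 Hz.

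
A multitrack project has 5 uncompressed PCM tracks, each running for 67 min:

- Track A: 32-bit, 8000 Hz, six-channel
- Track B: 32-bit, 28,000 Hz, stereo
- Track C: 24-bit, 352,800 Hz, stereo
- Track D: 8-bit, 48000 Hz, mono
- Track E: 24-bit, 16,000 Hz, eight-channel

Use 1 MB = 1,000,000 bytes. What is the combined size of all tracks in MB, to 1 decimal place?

11918.5 MB

67 min = 4,020 s.
Track A: 8,000 × 4,020 × 4 × 6 = 771,840,000 bytes.
Track B: 28,000 × 4,020 × 4 × 2 = 900,480,000 bytes.
Track C: 352,800 × 4,020 × 3 × 2 = 8,509,536,000 bytes.
Track D: 48,000 × 4,020 × 1 × 1 = 192,960,000 bytes.
Track E: 16,000 × 4,020 × 3 × 8 = 1,543,680,000 bytes.
Total = 11,918,496,000 bytes = 11918.5 MB.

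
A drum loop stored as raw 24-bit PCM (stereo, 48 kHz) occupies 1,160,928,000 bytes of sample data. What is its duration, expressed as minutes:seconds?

Byte rate = 48,000 × 3 × 2 = 288,000 bytes/s.
Duration = 1,160,928,000 / 288,000 = 4,031 s.
4,031 s = 67:11.

67:11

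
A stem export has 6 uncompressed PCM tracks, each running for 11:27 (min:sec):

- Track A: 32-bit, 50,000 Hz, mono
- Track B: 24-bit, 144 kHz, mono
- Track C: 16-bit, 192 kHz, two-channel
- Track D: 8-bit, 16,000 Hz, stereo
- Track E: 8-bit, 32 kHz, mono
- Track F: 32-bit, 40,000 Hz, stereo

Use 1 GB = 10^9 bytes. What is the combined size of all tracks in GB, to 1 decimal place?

1.2 GB

11:27 (min:sec) = 687 s.
Track A: 50,000 × 687 × 4 × 1 = 137,400,000 bytes.
Track B: 144,000 × 687 × 3 × 1 = 296,784,000 bytes.
Track C: 192,000 × 687 × 2 × 2 = 527,616,000 bytes.
Track D: 16,000 × 687 × 1 × 2 = 21,984,000 bytes.
Track E: 32,000 × 687 × 1 × 1 = 21,984,000 bytes.
Track F: 40,000 × 687 × 4 × 2 = 219,840,000 bytes.
Total = 1,225,608,000 bytes = 1.2 GB.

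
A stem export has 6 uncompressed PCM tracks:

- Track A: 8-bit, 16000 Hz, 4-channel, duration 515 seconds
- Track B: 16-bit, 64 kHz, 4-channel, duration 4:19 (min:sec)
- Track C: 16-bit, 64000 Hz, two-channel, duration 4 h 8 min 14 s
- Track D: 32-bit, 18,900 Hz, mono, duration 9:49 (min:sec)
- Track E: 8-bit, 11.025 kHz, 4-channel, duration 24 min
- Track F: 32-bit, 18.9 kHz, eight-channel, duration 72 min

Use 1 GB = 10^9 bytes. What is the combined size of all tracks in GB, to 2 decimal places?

6.70 GB

Track A: 16,000 × 515 × 1 × 4 = 32,960,000 bytes.
Track B: 4:19 (min:sec) = 259 s; 64,000 × 259 × 2 × 4 = 132,608,000 bytes.
Track C: 4 h 8 min 14 s = 14,894 s; 64,000 × 14,894 × 2 × 2 = 3,812,864,000 bytes.
Track D: 9:49 (min:sec) = 589 s; 18,900 × 589 × 4 × 1 = 44,528,400 bytes.
Track E: 24 min = 1,440 s; 11,025 × 1,440 × 1 × 4 = 63,504,000 bytes.
Track F: 72 min = 4,320 s; 18,900 × 4,320 × 4 × 8 = 2,612,736,000 bytes.
Total = 6,699,200,400 bytes = 6.70 GB.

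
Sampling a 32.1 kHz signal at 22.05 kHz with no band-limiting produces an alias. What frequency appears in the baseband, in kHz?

Nyquist = 22,050/2 = 11,025 Hz; 32,100 Hz exceeds it.
Alias = |32,100 − 1×22,050| = |32,100 − 22,050| = 10,050 Hz = 10.05 kHz.

10.05 kHz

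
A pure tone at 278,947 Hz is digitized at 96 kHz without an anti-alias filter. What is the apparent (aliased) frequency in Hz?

Nyquist = 96,000/2 = 48,000 Hz; 278,947 Hz exceeds it.
Alias = |278,947 − 3×96,000| = |278,947 − 288,000| = 9,053 Hz.

9,053 Hz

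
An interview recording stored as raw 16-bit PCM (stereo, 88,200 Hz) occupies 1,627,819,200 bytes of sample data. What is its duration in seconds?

4,614 seconds

Byte rate = 88,200 × 2 × 2 = 352,800 bytes/s.
Duration = 1,627,819,200 / 352,800 = 4,614 s.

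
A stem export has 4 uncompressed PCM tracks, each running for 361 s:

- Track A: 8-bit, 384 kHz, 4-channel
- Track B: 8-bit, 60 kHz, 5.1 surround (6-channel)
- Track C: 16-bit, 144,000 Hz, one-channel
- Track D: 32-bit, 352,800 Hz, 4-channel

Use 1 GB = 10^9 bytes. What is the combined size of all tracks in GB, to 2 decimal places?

2.83 GB

Track A: 384,000 × 361 × 1 × 4 = 554,496,000 bytes.
Track B: 60,000 × 361 × 1 × 6 = 129,960,000 bytes.
Track C: 144,000 × 361 × 2 × 1 = 103,968,000 bytes.
Track D: 352,800 × 361 × 4 × 4 = 2,037,772,800 bytes.
Total = 2,826,196,800 bytes = 2.83 GB.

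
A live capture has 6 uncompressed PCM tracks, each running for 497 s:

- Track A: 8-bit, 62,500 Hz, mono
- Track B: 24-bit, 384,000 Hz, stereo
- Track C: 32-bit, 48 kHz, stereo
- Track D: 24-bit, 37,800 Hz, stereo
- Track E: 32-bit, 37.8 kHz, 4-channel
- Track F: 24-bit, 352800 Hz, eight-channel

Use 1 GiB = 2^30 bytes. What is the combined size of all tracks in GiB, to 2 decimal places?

5.58 GiB

Track A: 62,500 × 497 × 1 × 1 = 31,062,500 bytes.
Track B: 384,000 × 497 × 3 × 2 = 1,145,088,000 bytes.
Track C: 48,000 × 497 × 4 × 2 = 190,848,000 bytes.
Track D: 37,800 × 497 × 3 × 2 = 112,719,600 bytes.
Track E: 37,800 × 497 × 4 × 4 = 300,585,600 bytes.
Track F: 352,800 × 497 × 3 × 8 = 4,208,198,400 bytes.
Total = 5,988,502,100 bytes = 5.58 GiB.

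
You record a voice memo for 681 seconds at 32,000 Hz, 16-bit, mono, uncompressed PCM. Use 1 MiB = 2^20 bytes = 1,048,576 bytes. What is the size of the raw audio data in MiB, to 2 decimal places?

41.56 MiB

Bytes = 32,000 samples/s × 681 s × 2 bytes/sample × 1 ch = 43,584,000 bytes.
43,584,000 / 1,048,576 = 41.56 MiB.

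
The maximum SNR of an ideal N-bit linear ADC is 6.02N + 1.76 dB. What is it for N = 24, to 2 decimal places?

146.24 dB

6.02 × 24 + 1.76 = 146.24 dB.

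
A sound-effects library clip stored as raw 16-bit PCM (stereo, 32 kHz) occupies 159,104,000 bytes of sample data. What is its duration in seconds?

Byte rate = 32,000 × 2 × 2 = 128,000 bytes/s.
Duration = 159,104,000 / 128,000 = 1,243 s.

1,243 seconds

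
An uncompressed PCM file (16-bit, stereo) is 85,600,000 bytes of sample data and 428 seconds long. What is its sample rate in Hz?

50,000 Hz

Bytes = sample_rate × seconds × bytes_per_sample × channels.
sample_rate = 85,600,000 / (428 × 2 × 2) = 85,600,000 / 1,712 = 50,000 Hz.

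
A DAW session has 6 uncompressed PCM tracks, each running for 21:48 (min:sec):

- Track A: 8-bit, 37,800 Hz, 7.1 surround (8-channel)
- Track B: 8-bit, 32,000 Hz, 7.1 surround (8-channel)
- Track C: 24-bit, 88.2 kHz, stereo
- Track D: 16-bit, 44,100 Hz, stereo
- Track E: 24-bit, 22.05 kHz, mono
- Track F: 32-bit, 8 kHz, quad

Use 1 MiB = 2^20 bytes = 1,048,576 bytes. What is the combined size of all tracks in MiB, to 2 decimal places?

1818.91 MiB

21:48 (min:sec) = 1,308 s.
Track A: 37,800 × 1,308 × 1 × 8 = 395,539,200 bytes.
Track B: 32,000 × 1,308 × 1 × 8 = 334,848,000 bytes.
Track C: 88,200 × 1,308 × 3 × 2 = 692,193,600 bytes.
Track D: 44,100 × 1,308 × 2 × 2 = 230,731,200 bytes.
Track E: 22,050 × 1,308 × 3 × 1 = 86,524,200 bytes.
Track F: 8,000 × 1,308 × 4 × 4 = 167,424,000 bytes.
Total = 1,907,260,200 bytes = 1818.91 MiB.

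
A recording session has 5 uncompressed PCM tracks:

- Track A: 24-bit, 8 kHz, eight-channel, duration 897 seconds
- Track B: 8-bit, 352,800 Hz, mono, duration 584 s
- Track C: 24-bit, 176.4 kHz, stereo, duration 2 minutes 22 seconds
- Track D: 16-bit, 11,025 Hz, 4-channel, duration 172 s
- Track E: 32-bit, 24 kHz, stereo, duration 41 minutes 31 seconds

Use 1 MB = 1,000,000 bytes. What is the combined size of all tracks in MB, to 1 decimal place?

1022.0 MB

Track A: 8,000 × 897 × 3 × 8 = 172,224,000 bytes.
Track B: 352,800 × 584 × 1 × 1 = 206,035,200 bytes.
Track C: 2 minutes 22 seconds = 142 s; 176,400 × 142 × 3 × 2 = 150,292,800 bytes.
Track D: 11,025 × 172 × 2 × 4 = 15,170,400 bytes.
Track E: 41 minutes 31 seconds = 2,491 s; 24,000 × 2,491 × 4 × 2 = 478,272,000 bytes.
Total = 1,021,994,400 bytes = 1022.0 MB.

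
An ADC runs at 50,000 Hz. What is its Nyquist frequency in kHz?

25 kHz

Nyquist frequency = sample rate / 2 = 50,000 / 2 = 25 kHz.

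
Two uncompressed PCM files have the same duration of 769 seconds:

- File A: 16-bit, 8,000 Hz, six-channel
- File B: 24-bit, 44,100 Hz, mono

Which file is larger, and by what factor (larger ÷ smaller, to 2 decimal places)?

File A: 8,000 × 2 × 6 = 96,000 bytes/s.
File B: 44,100 × 3 × 1 = 132,300 bytes/s.
File B is larger; ratio = 101,738,700 / 73,824,000 = 1.38.

File B, by a factor of 1.38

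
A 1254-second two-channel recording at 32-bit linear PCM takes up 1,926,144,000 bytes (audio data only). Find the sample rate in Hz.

192,000 Hz

Bytes = sample_rate × seconds × bytes_per_sample × channels.
sample_rate = 1,926,144,000 / (1,254 × 4 × 2) = 1,926,144,000 / 10,032 = 192,000 Hz.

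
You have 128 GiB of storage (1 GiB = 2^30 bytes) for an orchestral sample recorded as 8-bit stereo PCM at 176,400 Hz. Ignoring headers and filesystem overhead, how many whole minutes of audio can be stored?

Uncompressed byte rate = 176,400 × 1 × 2 = 352,800 bytes/s.
Capacity = 128 × 1,073,741,824 = 137,438,953,472 bytes.
137,438,953,472 / 352,800 ≈ 389566.19 s → 6,492 minutes.

6,492 minutes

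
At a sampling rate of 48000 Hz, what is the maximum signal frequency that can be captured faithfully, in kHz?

Nyquist frequency = sample rate / 2 = 48,000 / 2 = 24 kHz.

24 kHz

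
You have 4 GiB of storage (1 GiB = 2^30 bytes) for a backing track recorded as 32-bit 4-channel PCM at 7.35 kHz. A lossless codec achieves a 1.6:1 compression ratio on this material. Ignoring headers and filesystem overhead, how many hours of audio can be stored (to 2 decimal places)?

16.23 hours

Uncompressed byte rate = 7,350 × 4 × 4 = 117,600 bytes/s.
After 1.6:1 compression, effective rate ≈ 73500 bytes/s.
Capacity = 4 × 1,073,741,824 = 4,294,967,296 bytes.
4,294,967,296 / effective rate ≈ 58434.93 s → 16.23 hours.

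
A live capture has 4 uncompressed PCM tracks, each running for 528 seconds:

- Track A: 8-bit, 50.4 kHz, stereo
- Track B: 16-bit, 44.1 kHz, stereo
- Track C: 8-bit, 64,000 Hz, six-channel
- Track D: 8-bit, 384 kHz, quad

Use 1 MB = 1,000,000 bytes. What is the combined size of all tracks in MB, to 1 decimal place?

1160.1 MB

Track A: 50,400 × 528 × 1 × 2 = 53,222,400 bytes.
Track B: 44,100 × 528 × 2 × 2 = 93,139,200 bytes.
Track C: 64,000 × 528 × 1 × 6 = 202,752,000 bytes.
Track D: 384,000 × 528 × 1 × 4 = 811,008,000 bytes.
Total = 1,160,121,600 bytes = 1160.1 MB.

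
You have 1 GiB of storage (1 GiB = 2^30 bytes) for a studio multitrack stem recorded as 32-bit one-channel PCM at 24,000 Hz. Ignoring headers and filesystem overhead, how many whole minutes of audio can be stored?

186 minutes

Uncompressed byte rate = 24,000 × 4 × 1 = 96,000 bytes/s.
Capacity = 1 × 1,073,741,824 = 1,073,741,824 bytes.
1,073,741,824 / 96,000 ≈ 11184.81 s → 186 minutes.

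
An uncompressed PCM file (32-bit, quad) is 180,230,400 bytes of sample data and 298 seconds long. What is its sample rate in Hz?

Bytes = sample_rate × seconds × bytes_per_sample × channels.
sample_rate = 180,230,400 / (298 × 4 × 4) = 180,230,400 / 4,768 = 37,800 Hz.

37,800 Hz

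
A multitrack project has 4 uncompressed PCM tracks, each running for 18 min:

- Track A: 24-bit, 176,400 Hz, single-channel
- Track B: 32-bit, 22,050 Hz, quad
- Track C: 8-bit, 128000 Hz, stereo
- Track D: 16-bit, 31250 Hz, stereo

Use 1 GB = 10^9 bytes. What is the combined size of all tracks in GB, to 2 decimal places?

1.36 GB

18 min = 1,080 s.
Track A: 176,400 × 1,080 × 3 × 1 = 571,536,000 bytes.
Track B: 22,050 × 1,080 × 4 × 4 = 381,024,000 bytes.
Track C: 128,000 × 1,080 × 1 × 2 = 276,480,000 bytes.
Track D: 31,250 × 1,080 × 2 × 2 = 135,000,000 bytes.
Total = 1,364,040,000 bytes = 1.36 GB.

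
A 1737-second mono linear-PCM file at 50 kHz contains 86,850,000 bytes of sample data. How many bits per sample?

8 bits

Bytes per sample = 86,850,000 / (50,000 × 1,737 × 1) = 86,850,000 / 86,850,000 = 1.
Bit depth = 1 × 8 = 8 bits.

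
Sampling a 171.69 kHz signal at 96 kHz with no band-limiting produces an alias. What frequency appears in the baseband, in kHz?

Nyquist = 96,000/2 = 48,000 Hz; 171,690 Hz exceeds it.
Alias = |171,690 − 2×96,000| = |171,690 − 192,000| = 20,310 Hz = 20.31 kHz.

20.31 kHz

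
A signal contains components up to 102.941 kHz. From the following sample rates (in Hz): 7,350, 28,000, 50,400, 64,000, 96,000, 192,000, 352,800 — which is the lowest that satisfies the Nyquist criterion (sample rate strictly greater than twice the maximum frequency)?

352,800 Hz

Need sample rate > 2 × 102,941 = 205,882 Hz.
Lowest listed rate above 205,882 Hz is 352,800 Hz.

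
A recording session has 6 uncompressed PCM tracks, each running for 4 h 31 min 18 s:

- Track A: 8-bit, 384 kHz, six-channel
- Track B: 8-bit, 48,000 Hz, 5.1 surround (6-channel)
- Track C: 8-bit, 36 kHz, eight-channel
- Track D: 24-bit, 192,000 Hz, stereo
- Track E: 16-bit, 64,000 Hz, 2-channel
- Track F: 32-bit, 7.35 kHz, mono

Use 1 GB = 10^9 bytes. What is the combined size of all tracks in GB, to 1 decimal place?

70.3 GB

4 h 31 min 18 s = 16,278 s.
Track A: 384,000 × 16,278 × 1 × 6 = 37,504,512,000 bytes.
Track B: 48,000 × 16,278 × 1 × 6 = 4,688,064,000 bytes.
Track C: 36,000 × 16,278 × 1 × 8 = 4,688,064,000 bytes.
Track D: 192,000 × 16,278 × 3 × 2 = 18,752,256,000 bytes.
Track E: 64,000 × 16,278 × 2 × 2 = 4,167,168,000 bytes.
Track F: 7,350 × 16,278 × 4 × 1 = 478,573,200 bytes.
Total = 70,278,637,200 bytes = 70.3 GB.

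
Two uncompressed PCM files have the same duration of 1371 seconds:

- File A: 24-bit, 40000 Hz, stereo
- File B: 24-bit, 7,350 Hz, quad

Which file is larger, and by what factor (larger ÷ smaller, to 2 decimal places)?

File A, by a factor of 2.72

File A: 40,000 × 3 × 2 = 240,000 bytes/s.
File B: 7,350 × 3 × 4 = 88,200 bytes/s.
File A is larger; ratio = 329,040,000 / 120,922,200 = 2.72.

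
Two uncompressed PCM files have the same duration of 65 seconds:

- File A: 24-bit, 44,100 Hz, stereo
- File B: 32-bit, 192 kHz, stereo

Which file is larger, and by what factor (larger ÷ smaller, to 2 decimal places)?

File A: 44,100 × 3 × 2 = 264,600 bytes/s.
File B: 192,000 × 4 × 2 = 1,536,000 bytes/s.
File B is larger; ratio = 99,840,000 / 17,199,000 = 5.80.

File B, by a factor of 5.80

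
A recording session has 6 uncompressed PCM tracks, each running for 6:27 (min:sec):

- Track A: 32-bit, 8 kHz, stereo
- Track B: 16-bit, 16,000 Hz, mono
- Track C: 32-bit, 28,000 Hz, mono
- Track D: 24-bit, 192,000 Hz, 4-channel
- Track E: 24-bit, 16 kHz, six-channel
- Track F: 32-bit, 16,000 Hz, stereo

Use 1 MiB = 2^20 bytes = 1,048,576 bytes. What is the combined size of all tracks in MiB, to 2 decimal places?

6:27 (min:sec) = 387 s.
Track A: 8,000 × 387 × 4 × 2 = 24,768,000 bytes.
Track B: 16,000 × 387 × 2 × 1 = 12,384,000 bytes.
Track C: 28,000 × 387 × 4 × 1 = 43,344,000 bytes.
Track D: 192,000 × 387 × 3 × 4 = 891,648,000 bytes.
Track E: 16,000 × 387 × 3 × 6 = 111,456,000 bytes.
Track F: 16,000 × 387 × 4 × 2 = 49,536,000 bytes.
Total = 1,133,136,000 bytes = 1080.64 MiB.

1080.64 MiB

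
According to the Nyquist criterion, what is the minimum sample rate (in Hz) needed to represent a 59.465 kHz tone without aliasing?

118,930 Hz

Minimum sample rate = 2 × 59,465 Hz = 118,930 Hz.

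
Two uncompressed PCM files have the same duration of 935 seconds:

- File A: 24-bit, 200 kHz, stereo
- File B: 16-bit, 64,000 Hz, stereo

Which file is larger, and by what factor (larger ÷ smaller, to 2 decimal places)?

File A, by a factor of 4.69

File A: 200,000 × 3 × 2 = 1,200,000 bytes/s.
File B: 64,000 × 2 × 2 = 256,000 bytes/s.
File A is larger; ratio = 1,122,000,000 / 239,360,000 = 4.69.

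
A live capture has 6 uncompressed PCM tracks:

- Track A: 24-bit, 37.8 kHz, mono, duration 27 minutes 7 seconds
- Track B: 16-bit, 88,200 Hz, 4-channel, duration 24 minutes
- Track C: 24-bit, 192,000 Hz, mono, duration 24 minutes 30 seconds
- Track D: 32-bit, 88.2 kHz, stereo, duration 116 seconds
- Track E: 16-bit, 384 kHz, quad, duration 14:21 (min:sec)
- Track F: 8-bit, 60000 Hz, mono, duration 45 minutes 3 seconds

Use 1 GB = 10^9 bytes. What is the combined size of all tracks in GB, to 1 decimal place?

Track A: 27 minutes 7 seconds = 1,627 s; 37,800 × 1,627 × 3 × 1 = 184,501,800 bytes.
Track B: 24 minutes = 1,440 s; 88,200 × 1,440 × 2 × 4 = 1,016,064,000 bytes.
Track C: 24 minutes 30 seconds = 1,470 s; 192,000 × 1,470 × 3 × 1 = 846,720,000 bytes.
Track D: 88,200 × 116 × 4 × 2 = 81,849,600 bytes.
Track E: 14:21 (min:sec) = 861 s; 384,000 × 861 × 2 × 4 = 2,644,992,000 bytes.
Track F: 45 minutes 3 seconds = 2,703 s; 60,000 × 2,703 × 1 × 1 = 162,180,000 bytes.
Total = 4,936,307,400 bytes = 4.9 GB.

4.9 GB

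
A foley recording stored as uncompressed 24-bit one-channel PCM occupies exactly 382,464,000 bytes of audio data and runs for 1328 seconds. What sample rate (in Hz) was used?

96,000 Hz

Bytes = sample_rate × seconds × bytes_per_sample × channels.
sample_rate = 382,464,000 / (1,328 × 3 × 1) = 382,464,000 / 3,984 = 96,000 Hz.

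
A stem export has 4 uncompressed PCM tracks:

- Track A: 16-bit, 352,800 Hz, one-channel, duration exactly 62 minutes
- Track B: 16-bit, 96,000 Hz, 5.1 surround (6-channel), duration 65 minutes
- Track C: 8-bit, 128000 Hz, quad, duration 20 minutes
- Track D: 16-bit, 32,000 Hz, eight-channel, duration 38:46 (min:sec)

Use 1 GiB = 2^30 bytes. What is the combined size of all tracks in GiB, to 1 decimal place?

8.3 GiB

Track A: exactly 62 minutes = 3,720 s; 352,800 × 3,720 × 2 × 1 = 2,624,832,000 bytes.
Track B: 65 minutes = 3,900 s; 96,000 × 3,900 × 2 × 6 = 4,492,800,000 bytes.
Track C: 20 minutes = 1,200 s; 128,000 × 1,200 × 1 × 4 = 614,400,000 bytes.
Track D: 38:46 (min:sec) = 2,326 s; 32,000 × 2,326 × 2 × 8 = 1,190,912,000 bytes.
Total = 8,922,944,000 bytes = 8.3 GiB.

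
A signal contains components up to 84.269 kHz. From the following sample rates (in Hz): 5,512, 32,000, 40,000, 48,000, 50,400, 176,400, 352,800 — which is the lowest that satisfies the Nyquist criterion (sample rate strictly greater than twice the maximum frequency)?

176,400 Hz

Need sample rate > 2 × 84,269 = 168,538 Hz.
Lowest listed rate above 168,538 Hz is 176,400 Hz.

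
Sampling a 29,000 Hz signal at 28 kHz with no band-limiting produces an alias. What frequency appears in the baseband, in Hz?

1,000 Hz

Nyquist = 28,000/2 = 14,000 Hz; 29,000 Hz exceeds it.
Alias = |29,000 − 1×28,000| = |29,000 − 28,000| = 1,000 Hz.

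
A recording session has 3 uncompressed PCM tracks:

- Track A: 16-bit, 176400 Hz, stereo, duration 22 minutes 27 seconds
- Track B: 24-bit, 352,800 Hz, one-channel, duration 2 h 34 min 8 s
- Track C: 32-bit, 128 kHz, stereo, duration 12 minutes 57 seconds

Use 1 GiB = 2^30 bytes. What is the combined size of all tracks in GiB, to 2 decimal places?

Track A: 22 minutes 27 seconds = 1,347 s; 176,400 × 1,347 × 2 × 2 = 950,443,200 bytes.
Track B: 2 h 34 min 8 s = 9,248 s; 352,800 × 9,248 × 3 × 1 = 9,788,083,200 bytes.
Track C: 12 minutes 57 seconds = 777 s; 128,000 × 777 × 4 × 2 = 795,648,000 bytes.
Total = 11,534,174,400 bytes = 10.74 GiB.

10.74 GiB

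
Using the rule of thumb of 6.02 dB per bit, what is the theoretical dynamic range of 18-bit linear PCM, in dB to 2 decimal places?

18 × 6.02 = 108.36 dB.

108.36 dB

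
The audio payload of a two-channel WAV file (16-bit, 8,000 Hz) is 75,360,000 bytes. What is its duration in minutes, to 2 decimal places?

Byte rate = 8,000 × 2 × 2 = 32,000 bytes/s.
Duration = 75,360,000 / 32,000 = 2,355 s.
2,355 s / 60 = 39.25 minutes.

39.25 minutes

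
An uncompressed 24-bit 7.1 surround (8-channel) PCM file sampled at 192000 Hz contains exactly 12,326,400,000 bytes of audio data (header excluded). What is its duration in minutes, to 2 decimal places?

Byte rate = 192,000 × 3 × 8 = 4,608,000 bytes/s.
Duration = 12,326,400,000 / 4,608,000 = 2,675 s.
2,675 s / 60 = 44.58 minutes.

44.58 minutes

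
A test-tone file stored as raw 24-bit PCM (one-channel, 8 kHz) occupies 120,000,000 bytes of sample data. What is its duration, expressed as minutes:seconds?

Byte rate = 8,000 × 3 × 1 = 24,000 bytes/s.
Duration = 120,000,000 / 24,000 = 5,000 s.
5,000 s = 83:20.

83:20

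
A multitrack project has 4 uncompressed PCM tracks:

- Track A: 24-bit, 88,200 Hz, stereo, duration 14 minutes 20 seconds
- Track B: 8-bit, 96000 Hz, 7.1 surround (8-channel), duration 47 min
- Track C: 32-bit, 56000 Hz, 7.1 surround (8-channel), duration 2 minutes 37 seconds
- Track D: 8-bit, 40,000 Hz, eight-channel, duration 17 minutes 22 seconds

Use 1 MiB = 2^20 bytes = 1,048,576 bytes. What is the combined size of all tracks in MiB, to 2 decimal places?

Track A: 14 minutes 20 seconds = 860 s; 88,200 × 860 × 3 × 2 = 455,112,000 bytes.
Track B: 47 min = 2,820 s; 96,000 × 2,820 × 1 × 8 = 2,165,760,000 bytes.
Track C: 2 minutes 37 seconds = 157 s; 56,000 × 157 × 4 × 8 = 281,344,000 bytes.
Track D: 17 minutes 22 seconds = 1,042 s; 40,000 × 1,042 × 1 × 8 = 333,440,000 bytes.
Total = 3,235,656,000 bytes = 3085.76 MiB.

3085.76 MiB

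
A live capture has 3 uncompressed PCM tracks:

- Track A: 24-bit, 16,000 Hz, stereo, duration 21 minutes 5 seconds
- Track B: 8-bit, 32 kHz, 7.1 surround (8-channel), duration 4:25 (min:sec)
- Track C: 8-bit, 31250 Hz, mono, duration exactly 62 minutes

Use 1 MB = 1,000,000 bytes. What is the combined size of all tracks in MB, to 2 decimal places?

Track A: 21 minutes 5 seconds = 1,265 s; 16,000 × 1,265 × 3 × 2 = 121,440,000 bytes.
Track B: 4:25 (min:sec) = 265 s; 32,000 × 265 × 1 × 8 = 67,840,000 bytes.
Track C: exactly 62 minutes = 3,720 s; 31,250 × 3,720 × 1 × 1 = 116,250,000 bytes.
Total = 305,530,000 bytes = 305.53 MB.

305.53 MB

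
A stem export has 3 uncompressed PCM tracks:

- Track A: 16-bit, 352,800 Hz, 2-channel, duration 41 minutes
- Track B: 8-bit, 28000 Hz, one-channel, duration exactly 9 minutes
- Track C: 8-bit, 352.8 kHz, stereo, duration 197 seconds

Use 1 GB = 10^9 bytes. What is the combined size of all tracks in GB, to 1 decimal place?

Track A: 41 minutes = 2,460 s; 352,800 × 2,460 × 2 × 2 = 3,471,552,000 bytes.
Track B: exactly 9 minutes = 540 s; 28,000 × 540 × 1 × 1 = 15,120,000 bytes.
Track C: 352,800 × 197 × 1 × 2 = 139,003,200 bytes.
Total = 3,625,675,200 bytes = 3.6 GB.

3.6 GB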